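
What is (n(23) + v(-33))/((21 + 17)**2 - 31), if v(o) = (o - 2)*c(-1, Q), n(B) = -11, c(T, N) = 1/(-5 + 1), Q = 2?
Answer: -1/628 ≈ -0.0015924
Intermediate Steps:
c(T, N) = -1/4 (c(T, N) = 1/(-4) = -1/4)
v(o) = 1/2 - o/4 (v(o) = (o - 2)*(-1/4) = (-2 + o)*(-1/4) = 1/2 - o/4)
(n(23) + v(-33))/((21 + 17)**2 - 31) = (-11 + (1/2 - 1/4*(-33)))/((21 + 17)**2 - 31) = (-11 + (1/2 + 33/4))/(38**2 - 31) = (-11 + 35/4)/(1444 - 31) = -9/4/1413 = -9/4*1/1413 = -1/628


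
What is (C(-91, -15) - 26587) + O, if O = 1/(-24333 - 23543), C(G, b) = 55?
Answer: -1270246033/47876 ≈ -26532.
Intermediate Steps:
O = -1/47876 (O = 1/(-47876) = -1/47876 ≈ -2.0887e-5)
(C(-91, -15) - 26587) + O = (55 - 26587) - 1/47876 = -26532 - 1/47876 = -1270246033/47876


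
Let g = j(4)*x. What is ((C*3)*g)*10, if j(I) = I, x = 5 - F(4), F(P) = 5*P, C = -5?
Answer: 9000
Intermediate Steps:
x = -15 (x = 5 - 5*4 = 5 - 1*20 = 5 - 20 = -15)
g = -60 (g = 4*(-15) = -60)
((C*3)*g)*10 = (-5*3*(-60))*10 = -15*(-60)*10 = 900*10 = 9000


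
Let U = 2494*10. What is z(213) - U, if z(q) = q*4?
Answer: -24088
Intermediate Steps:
z(q) = 4*q
U = 24940
z(213) - U = 4*213 - 1*24940 = 852 - 24940 = -24088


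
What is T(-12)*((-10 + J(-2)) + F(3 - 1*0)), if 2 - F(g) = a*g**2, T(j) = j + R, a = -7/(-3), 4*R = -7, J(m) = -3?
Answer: 440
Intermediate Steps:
R = -7/4 (R = (1/4)*(-7) = -7/4 ≈ -1.7500)
a = 7/3 (a = -7*(-1/3) = 7/3 ≈ 2.3333)
T(j) = -7/4 + j (T(j) = j - 7/4 = -7/4 + j)
F(g) = 2 - 7*g**2/3
T(-12)*((-10 + J(-2)) + F(3 - 1*0)) = (-7/4 - 12)*((-10 - 3) + (2 - 7*(3 - 1*0)**2/3)) = -55*(-13 + (2 - 7*(3 + 0)**2/3))/4 = -55*(-13 + (2 - 7/3*3**2))/4 = -55*(-13 + (2 - 7/3*9))/4 = -55*(-13 + (2 - 21))/4 = -55*(-13 - 19)/4 = -55/4*(-32) = 440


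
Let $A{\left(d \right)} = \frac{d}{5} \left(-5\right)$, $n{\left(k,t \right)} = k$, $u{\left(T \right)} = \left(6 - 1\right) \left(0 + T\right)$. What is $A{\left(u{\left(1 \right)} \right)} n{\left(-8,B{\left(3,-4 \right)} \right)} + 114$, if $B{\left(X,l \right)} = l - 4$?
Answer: $154$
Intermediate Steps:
$u{\left(T \right)} = 5 T$
$B{\left(X,l \right)} = -4 + l$
$A{\left(d \right)} = - d$ ($A{\left(d \right)} = d \frac{1}{5} \left(-5\right) = \frac{d}{5} \left(-5\right) = - d$)
$A{\left(u{\left(1 \right)} \right)} n{\left(-8,B{\left(3,-4 \right)} \right)} + 114 = - 5 \cdot 1 \left(-8\right) + 114 = \left(-1\right) 5 \left(-8\right) + 114 = \left(-5\right) \left(-8\right) + 114 = 40 + 114 = 154$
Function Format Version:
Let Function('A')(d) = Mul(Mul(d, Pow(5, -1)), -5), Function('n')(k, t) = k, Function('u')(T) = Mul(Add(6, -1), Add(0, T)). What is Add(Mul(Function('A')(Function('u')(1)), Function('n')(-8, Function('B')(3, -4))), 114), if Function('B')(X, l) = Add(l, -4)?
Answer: 154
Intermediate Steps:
Function('u')(T) = Mul(5, T)
Function('B')(X, l) = Add(-4, l)
Function('A')(d) = Mul(-1, d) (Function('A')(d) = Mul(Mul(d, Rational(1, 5)), -5) = Mul(Mul(Rational(1, 5), d), -5) = Mul(-1, d))
Add(Mul(Function('A')(Function('u')(1)), Function('n')(-8, Function('B')(3, -4))), 114) = Add(Mul(Mul(-1, Mul(5, 1)), -8), 114) = Add(Mul(Mul(-1, 5), -8), 114) = Add(Mul(-5, -8), 114) = Add(40, 114) = 154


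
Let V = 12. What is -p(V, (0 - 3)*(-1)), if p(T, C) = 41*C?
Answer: -123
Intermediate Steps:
-p(V, (0 - 3)*(-1)) = -41*(0 - 3)*(-1) = -41*(-3*(-1)) = -41*3 = -1*123 = -123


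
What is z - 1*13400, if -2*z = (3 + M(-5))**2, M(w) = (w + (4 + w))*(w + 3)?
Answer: -27025/2 ≈ -13513.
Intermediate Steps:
M(w) = (3 + w)*(4 + 2*w) (M(w) = (4 + 2*w)*(3 + w) = (3 + w)*(4 + 2*w))
z = -225/2 (z = -(3 + (12 + 2*(-5)**2 + 10*(-5)))**2/2 = -(3 + (12 + 2*25 - 50))**2/2 = -(3 + (12 + 50 - 50))**2/2 = -(3 + 12)**2/2 = -1/2*15**2 = -1/2*225 = -225/2 ≈ -112.50)
z - 1*13400 = -225/2 - 1*13400 = -225/2 - 13400 = -27025/2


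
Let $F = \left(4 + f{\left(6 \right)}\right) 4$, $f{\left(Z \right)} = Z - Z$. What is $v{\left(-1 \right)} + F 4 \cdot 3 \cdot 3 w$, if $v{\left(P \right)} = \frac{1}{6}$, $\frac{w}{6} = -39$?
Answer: $- \frac{808703}{6} \approx -1.3478 \cdot 10^{5}$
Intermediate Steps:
$w = -234$ ($w = 6 \left(-39\right) = -234$)
$f{\left(Z \right)} = 0$
$F = 16$ ($F = \left(4 + 0\right) 4 = 4 \cdot 4 = 16$)
$v{\left(P \right)} = \frac{1}{6}$
$v{\left(-1 \right)} + F 4 \cdot 3 \cdot 3 w = \frac{1}{6} + 16 \cdot 4 \cdot 3 \cdot 3 \left(-234\right) = \frac{1}{6} + 16 \cdot 12 \cdot 3 \left(-234\right) = \frac{1}{6} + 16 \cdot 36 \left(-234\right) = \frac{1}{6} + 576 \left(-234\right) = \frac{1}{6} - 134784 = - \frac{808703}{6}$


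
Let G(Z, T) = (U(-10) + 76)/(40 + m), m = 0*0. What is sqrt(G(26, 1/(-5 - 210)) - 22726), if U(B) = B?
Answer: I*sqrt(2272435)/10 ≈ 150.75*I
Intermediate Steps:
m = 0
G(Z, T) = 33/20 (G(Z, T) = (-10 + 76)/(40 + 0) = 66/40 = 66*(1/40) = 33/20)
sqrt(G(26, 1/(-5 - 210)) - 22726) = sqrt(33/20 - 22726) = sqrt(-454487/20) = I*sqrt(2272435)/10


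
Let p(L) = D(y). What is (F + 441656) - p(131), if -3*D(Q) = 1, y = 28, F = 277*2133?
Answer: 3097492/3 ≈ 1.0325e+6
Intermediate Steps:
F = 590841
D(Q) = -⅓ (D(Q) = -⅓*1 = -⅓)
p(L) = -⅓
(F + 441656) - p(131) = (590841 + 441656) - 1*(-⅓) = 1032497 + ⅓ = 3097492/3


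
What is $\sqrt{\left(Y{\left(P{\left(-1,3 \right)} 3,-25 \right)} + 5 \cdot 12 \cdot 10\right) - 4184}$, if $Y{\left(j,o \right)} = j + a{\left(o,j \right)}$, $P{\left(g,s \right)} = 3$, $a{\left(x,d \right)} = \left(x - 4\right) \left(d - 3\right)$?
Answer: $i \sqrt{3749} \approx 61.229 i$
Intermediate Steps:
$a{\left(x,d \right)} = \left(-4 + x\right) \left(-3 + d\right)$
$Y{\left(j,o \right)} = 12 - 3 j - 3 o + j o$ ($Y{\left(j,o \right)} = j + \left(12 - 4 j - 3 o + j o\right) = 12 - 3 j - 3 o + j o$)
$\sqrt{\left(Y{\left(P{\left(-1,3 \right)} 3,-25 \right)} + 5 \cdot 12 \cdot 10\right) - 4184} = \sqrt{\left(\left(12 - 3 \cdot 3 \cdot 3 - -75 + 3 \cdot 3 \left(-25\right)\right) + 5 \cdot 12 \cdot 10\right) - 4184} = \sqrt{\left(\left(12 - 27 + 75 + 9 \left(-25\right)\right) + 60 \cdot 10\right) - 4184} = \sqrt{\left(\left(12 - 27 + 75 - 225\right) + 600\right) - 4184} = \sqrt{\left(-165 + 600\right) - 4184} = \sqrt{435 - 4184} = \sqrt{-3749} = i \sqrt{3749}$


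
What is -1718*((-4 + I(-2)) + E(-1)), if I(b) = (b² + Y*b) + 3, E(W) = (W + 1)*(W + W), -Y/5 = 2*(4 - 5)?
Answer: 29206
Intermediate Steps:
Y = 10 (Y = -10*(4 - 5) = -10*(-1) = -5*(-2) = 10)
E(W) = 2*W*(1 + W) (E(W) = (1 + W)*(2*W) = 2*W*(1 + W))
I(b) = 3 + b² + 10*b (I(b) = (b² + 10*b) + 3 = 3 + b² + 10*b)
-1718*((-4 + I(-2)) + E(-1)) = -1718*((-4 + (3 + (-2)² + 10*(-2))) + 2*(-1)*(1 - 1)) = -1718*((-4 + (3 + 4 - 20)) + 2*(-1)*0) = -1718*((-4 - 13) + 0) = -1718*(-17 + 0) = -1718*(-17) = 29206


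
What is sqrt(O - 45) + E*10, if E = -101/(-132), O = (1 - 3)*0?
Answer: 505/66 + 3*I*sqrt(5) ≈ 7.6515 + 6.7082*I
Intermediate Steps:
O = 0 (O = -2*0 = 0)
E = 101/132 (E = -101*(-1/132) = 101/132 ≈ 0.76515)
sqrt(O - 45) + E*10 = sqrt(0 - 45) + (101/132)*10 = sqrt(-45) + 505/66 = 3*I*sqrt(5) + 505/66 = 505/66 + 3*I*sqrt(5)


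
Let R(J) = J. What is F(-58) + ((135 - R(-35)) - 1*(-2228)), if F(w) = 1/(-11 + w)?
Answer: 165461/69 ≈ 2398.0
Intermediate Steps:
F(-58) + ((135 - R(-35)) - 1*(-2228)) = 1/(-11 - 58) + ((135 - 1*(-35)) - 1*(-2228)) = 1/(-69) + ((135 + 35) + 2228) = -1/69 + (170 + 2228) = -1/69 + 2398 = 165461/69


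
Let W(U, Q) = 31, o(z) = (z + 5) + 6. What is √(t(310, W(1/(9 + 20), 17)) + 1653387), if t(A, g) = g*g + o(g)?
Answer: √1654390 ≈ 1286.2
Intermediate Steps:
o(z) = 11 + z (o(z) = (5 + z) + 6 = 11 + z)
t(A, g) = 11 + g + g² (t(A, g) = g*g + (11 + g) = g² + (11 + g) = 11 + g + g²)
√(t(310, W(1/(9 + 20), 17)) + 1653387) = √((11 + 31 + 31²) + 1653387) = √((11 + 31 + 961) + 1653387) = √(1003 + 1653387) = √1654390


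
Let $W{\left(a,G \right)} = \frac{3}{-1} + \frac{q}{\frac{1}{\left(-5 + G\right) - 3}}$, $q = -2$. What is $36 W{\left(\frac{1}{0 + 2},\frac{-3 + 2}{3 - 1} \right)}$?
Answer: $504$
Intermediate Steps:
$W{\left(a,G \right)} = 13 - 2 G$ ($W{\left(a,G \right)} = \frac{3}{-1} - \frac{2}{\frac{1}{\left(-5 + G\right) - 3}} = 3 \left(-1\right) - \frac{2}{\frac{1}{-8 + G}} = -3 - 2 \left(-8 + G\right) = -3 - \left(-16 + 2 G\right) = 13 - 2 G$)
$36 W{\left(\frac{1}{0 + 2},\frac{-3 + 2}{3 - 1} \right)} = 36 \left(13 - 2 \frac{-3 + 2}{3 - 1}\right) = 36 \left(13 - 2 \left(- \frac{1}{2}\right)\right) = 36 \left(13 - 2 \left(\left(-1\right) \frac{1}{2}\right)\right) = 36 \left(13 - -1\right) = 36 \left(13 + 1\right) = 36 \cdot 14 = 504$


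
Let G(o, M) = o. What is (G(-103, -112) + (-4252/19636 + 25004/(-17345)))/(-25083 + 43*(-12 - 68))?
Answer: 8911282686/2428636614415 ≈ 0.0036693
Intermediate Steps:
(G(-103, -112) + (-4252/19636 + 25004/(-17345)))/(-25083 + 43*(-12 - 68)) = (-103 + (-4252/19636 + 25004/(-17345)))/(-25083 + 43*(-12 - 68)) = (-103 + (-4252*1/19636 + 25004*(-1/17345)))/(-25083 + 43*(-80)) = (-103 + (-1063/4909 - 25004/17345))/(-25083 - 3440) = (-103 - 141182371/85146605)/(-28523) = -8911282686/85146605*(-1/28523) = 8911282686/2428636614415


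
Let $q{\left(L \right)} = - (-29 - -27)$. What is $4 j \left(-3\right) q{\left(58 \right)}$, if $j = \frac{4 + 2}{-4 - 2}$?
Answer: $24$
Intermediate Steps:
$j = -1$ ($j = \frac{6}{-6} = 6 \left(- \frac{1}{6}\right) = -1$)
$q{\left(L \right)} = 2$ ($q{\left(L \right)} = - (-29 + 27) = \left(-1\right) \left(-2\right) = 2$)
$4 j \left(-3\right) q{\left(58 \right)} = 4 \left(-1\right) \left(-3\right) 2 = \left(-4\right) \left(-3\right) 2 = 12 \cdot 2 = 24$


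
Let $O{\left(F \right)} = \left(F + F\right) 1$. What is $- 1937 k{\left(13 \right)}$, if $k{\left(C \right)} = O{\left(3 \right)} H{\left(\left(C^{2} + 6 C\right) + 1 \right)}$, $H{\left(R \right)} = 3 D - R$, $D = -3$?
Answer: $2986854$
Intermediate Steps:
$O{\left(F \right)} = 2 F$ ($O{\left(F \right)} = 2 F 1 = 2 F$)
$H{\left(R \right)} = -9 - R$ ($H{\left(R \right)} = 3 \left(-3\right) - R = -9 - R$)
$k{\left(C \right)} = -60 - 36 C - 6 C^{2}$ ($k{\left(C \right)} = 2 \cdot 3 \left(-9 - \left(\left(C^{2} + 6 C\right) + 1\right)\right) = 6 \left(-9 - \left(1 + C^{2} + 6 C\right)\right) = 6 \left(-10 - C^{2} - 6 C\right) = -60 - 36 C - 6 C^{2}$)
$- 1937 k{\left(13 \right)} = - 1937 \left(-60 - 468 - 6 \cdot 13^{2}\right) = - 1937 \left(-60 - 468 - 1014\right) = \left(-1937\right) \left(-1542\right) = 2986854$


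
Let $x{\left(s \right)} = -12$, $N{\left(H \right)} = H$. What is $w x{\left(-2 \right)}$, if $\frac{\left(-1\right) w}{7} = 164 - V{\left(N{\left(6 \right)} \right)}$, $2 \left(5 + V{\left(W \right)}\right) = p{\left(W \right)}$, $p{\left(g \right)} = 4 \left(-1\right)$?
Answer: $14364$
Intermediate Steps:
$p{\left(g \right)} = -4$
$V{\left(W \right)} = -7$ ($V{\left(W \right)} = -5 + \frac{1}{2} \left(-4\right) = -5 - 2 = -7$)
$w = -1197$ ($w = - 7 \left(164 - -7\right) = - 7 \left(164 + 7\right) = \left(-7\right) 171 = -1197$)
$w x{\left(-2 \right)} = \left(-1197\right) \left(-12\right) = 14364$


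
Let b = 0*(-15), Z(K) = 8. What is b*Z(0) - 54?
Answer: -54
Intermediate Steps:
b = 0
b*Z(0) - 54 = 0*8 - 54 = 0 - 54 = -54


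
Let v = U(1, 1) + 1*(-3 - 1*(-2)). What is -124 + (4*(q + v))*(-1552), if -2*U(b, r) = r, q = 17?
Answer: -96348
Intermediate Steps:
U(b, r) = -r/2
v = -3/2 (v = -½*1 + 1*(-3 - 1*(-2)) = -½ + 1*(-3 + 2) = -½ + 1*(-1) = -½ - 1 = -3/2 ≈ -1.5000)
-124 + (4*(q + v))*(-1552) = -124 + (4*(17 - 3/2))*(-1552) = -124 + (4*(31/2))*(-1552) = -124 + 62*(-1552) = -124 - 96224 = -96348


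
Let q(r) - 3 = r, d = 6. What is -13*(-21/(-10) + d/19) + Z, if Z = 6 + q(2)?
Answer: -3877/190 ≈ -20.405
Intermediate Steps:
q(r) = 3 + r
Z = 11 (Z = 6 + (3 + 2) = 6 + 5 = 11)
-13*(-21/(-10) + d/19) + Z = -13*(-21/(-10) + 6/19) + 11 = -13*(-21*(-⅒) + 6*(1/19)) + 11 = -13*(21/10 + 6/19) + 11 = -13*459/190 + 11 = -5967/190 + 11 = -3877/190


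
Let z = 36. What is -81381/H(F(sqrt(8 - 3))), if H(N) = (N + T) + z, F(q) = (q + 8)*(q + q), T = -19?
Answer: 2197287/551 - 1302096*sqrt(5)/551 ≈ -1296.3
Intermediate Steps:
F(q) = 2*q*(8 + q) (F(q) = (8 + q)*(2*q) = 2*q*(8 + q))
H(N) = 17 + N (H(N) = (N - 19) + 36 = (-19 + N) + 36 = 17 + N)
-81381/H(F(sqrt(8 - 3))) = -81381/(17 + 2*sqrt(8 - 3)*(8 + sqrt(8 - 3))) = -81381/(17 + 2*sqrt(5)*(8 + sqrt(5)))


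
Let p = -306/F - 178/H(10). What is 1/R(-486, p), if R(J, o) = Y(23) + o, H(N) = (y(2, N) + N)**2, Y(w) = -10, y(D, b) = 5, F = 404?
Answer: -45450/524881 ≈ -0.086591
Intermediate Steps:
H(N) = (5 + N)**2
p = -70381/45450 (p = -306/404 - 178/(5 + 10)**2 = -306*1/404 - 178/(15**2) = -153/202 - 178/225 = -70381/45450 ≈ -1.5485)
R(J, o) = -10 + o
1/R(-486, p) = 1/(-10 - 70381/45450) = 1/(-524881/45450) = -45450/524881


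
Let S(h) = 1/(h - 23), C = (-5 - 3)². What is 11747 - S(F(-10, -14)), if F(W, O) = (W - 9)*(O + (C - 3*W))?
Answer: 18125622/1543 ≈ 11747.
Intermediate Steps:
C = 64 (C = (-8)² = 64)
F(W, O) = (-9 + W)*(64 + O - 3*W) (F(W, O) = (W - 9)*(O + (64 - 3*W)) = (-9 + W)*(64 + O - 3*W))
S(h) = 1/(-23 + h)
11747 - S(F(-10, -14)) = 11747 - 1/(-23 + (-576 - 9*(-14) - 3*(-10)² + 91*(-10) - 14*(-10))) = 11747 - 1/(-23 + (-576 + 126 - 3*100 - 910 + 140)) = 11747 - 1/(-23 + (-576 + 126 - 300 - 910 + 140)) = 11747 - 1/(-23 - 1520) = 11747 - 1/(-1543) = 11747 - 1*(-1/1543) = 11747 + 1/1543 = 18125622/1543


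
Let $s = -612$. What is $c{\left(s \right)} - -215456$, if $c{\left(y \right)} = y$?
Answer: $214844$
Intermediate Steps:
$c{\left(s \right)} - -215456 = -612 - -215456 = -612 + 215456 = 214844$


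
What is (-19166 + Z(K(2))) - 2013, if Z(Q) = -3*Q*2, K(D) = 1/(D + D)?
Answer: -42361/2 ≈ -21181.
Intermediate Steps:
K(D) = 1/(2*D)
Z(Q) = -6*Q
(-19166 + Z(K(2))) - 2013 = (-19166 - 3/2) - 2013 = -38335/2 - 2013 = -42361/2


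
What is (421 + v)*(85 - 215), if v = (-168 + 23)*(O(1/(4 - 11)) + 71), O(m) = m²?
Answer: 62916230/49 ≈ 1.2840e+6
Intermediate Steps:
v = -504600/49 (v = (-168 + 23)*((1/(4 - 11))² + 71) = -145*((1/(-7))² + 71) = -145*((-⅐)² + 71) = -145*(1/49 + 71) = -145*3480/49 = -504600/49 ≈ -10298.)
(421 + v)*(85 - 215) = (421 - 504600/49)*(85 - 215) = -483971/49*(-130) = 62916230/49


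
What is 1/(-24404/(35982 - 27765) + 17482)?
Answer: 8217/143625190 ≈ 5.7211e-5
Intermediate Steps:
1/(-24404/(35982 - 27765) + 17482) = 1/(-24404/8217 + 17482) = 1/(143625190/8217) = 8217/143625190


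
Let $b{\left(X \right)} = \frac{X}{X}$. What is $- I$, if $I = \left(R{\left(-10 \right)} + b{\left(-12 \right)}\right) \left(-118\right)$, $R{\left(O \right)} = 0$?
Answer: $118$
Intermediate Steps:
$b{\left(X \right)} = 1$
$I = -118$ ($I = \left(0 + 1\right) \left(-118\right) = 1 \left(-118\right) = -118$)
$- I = \left(-1\right) \left(-118\right) = 118$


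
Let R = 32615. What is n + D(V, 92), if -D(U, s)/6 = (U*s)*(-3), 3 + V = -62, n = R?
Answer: -75025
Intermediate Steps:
n = 32615
V = -65 (V = -3 - 62 = -65)
D(U, s) = 18*U*s (D(U, s) = -6*U*s*(-3) = -(-18)*U*s = 18*U*s)
n + D(V, 92) = 32615 + 18*(-65)*92 = 32615 - 107640 = -75025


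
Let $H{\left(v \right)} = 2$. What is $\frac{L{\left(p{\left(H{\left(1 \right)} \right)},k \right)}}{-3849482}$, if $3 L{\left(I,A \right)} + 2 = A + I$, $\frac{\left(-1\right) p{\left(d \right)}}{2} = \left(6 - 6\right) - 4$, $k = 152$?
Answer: $- \frac{79}{5774223} \approx -1.3681 \cdot 10^{-5}$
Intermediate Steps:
$p{\left(d \right)} = 8$ ($p{\left(d \right)} = - 2 \left(\left(6 - 6\right) - 4\right) = - 2 \left(0 - 4\right) = \left(-2\right) \left(-4\right) = 8$)
$L{\left(I,A \right)} = - \frac{2}{3} + \frac{A}{3} + \frac{I}{3}$ ($L{\left(I,A \right)} = - \frac{2}{3} + \frac{A + I}{3} = - \frac{2}{3} + \left(\frac{A}{3} + \frac{I}{3}\right) = - \frac{2}{3} + \frac{A}{3} + \frac{I}{3}$)
$\frac{L{\left(p{\left(H{\left(1 \right)} \right)},k \right)}}{-3849482} = \frac{- \frac{2}{3} + \frac{1}{3} \cdot 152 + \frac{1}{3} \cdot 8}{-3849482} = \left(- \frac{2}{3} + \frac{152}{3} + \frac{8}{3}\right) \left(- \frac{1}{3849482}\right) = \frac{158}{3} \left(- \frac{1}{3849482}\right) = - \frac{79}{5774223}$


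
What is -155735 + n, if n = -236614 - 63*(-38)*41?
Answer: -294195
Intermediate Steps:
n = -138460 (n = -236614 - (-2394)*41 = -236614 - 1*(-98154) = -236614 + 98154 = -138460)
-155735 + n = -155735 - 138460 = -294195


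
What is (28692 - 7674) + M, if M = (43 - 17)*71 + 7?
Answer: 22871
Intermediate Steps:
M = 1853 (M = 26*71 + 7 = 1846 + 7 = 1853)
(28692 - 7674) + M = (28692 - 7674) + 1853 = 21018 + 1853 = 22871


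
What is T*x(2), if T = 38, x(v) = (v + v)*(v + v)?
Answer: 608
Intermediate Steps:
x(v) = 4*v² (x(v) = (2*v)*(2*v) = 4*v²)
T*x(2) = 38*(4*2²) = 38*(4*4) = 38*16 = 608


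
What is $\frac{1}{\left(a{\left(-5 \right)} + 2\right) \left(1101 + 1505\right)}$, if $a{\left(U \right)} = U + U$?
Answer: $- \frac{1}{20848} \approx -4.7966 \cdot 10^{-5}$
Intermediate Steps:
$a{\left(U \right)} = 2 U$
$\frac{1}{\left(a{\left(-5 \right)} + 2\right) \left(1101 + 1505\right)} = \frac{1}{\left(2 \left(-5\right) + 2\right) \left(1101 + 1505\right)} = \frac{1}{\left(-10 + 2\right) 2606} = \frac{1}{-8} \cdot \frac{1}{2606} = \left(- \frac{1}{8}\right) \frac{1}{2606} = - \frac{1}{20848}$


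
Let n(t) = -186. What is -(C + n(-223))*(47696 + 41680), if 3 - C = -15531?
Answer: -1371742848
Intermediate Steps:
C = 15534 (C = 3 - 1*(-15531) = 3 + 15531 = 15534)
-(C + n(-223))*(47696 + 41680) = -(15534 - 186)*(47696 + 41680) = -15348*89376 = -1*1371742848 = -1371742848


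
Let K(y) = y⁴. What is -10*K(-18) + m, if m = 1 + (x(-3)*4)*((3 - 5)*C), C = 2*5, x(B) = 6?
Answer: -1050239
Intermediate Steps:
C = 10
m = -479 (m = 1 + (6*4)*((3 - 5)*10) = 1 + 24*(-2*10) = 1 + 24*(-20) = 1 - 480 = -479)
-10*K(-18) + m = -10*(-18)⁴ - 479 = -10*104976 - 479 = -1049760 - 479 = -1050239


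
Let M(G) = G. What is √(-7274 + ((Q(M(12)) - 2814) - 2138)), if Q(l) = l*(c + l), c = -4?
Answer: I*√12130 ≈ 110.14*I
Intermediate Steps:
Q(l) = l*(-4 + l)
√(-7274 + ((Q(M(12)) - 2814) - 2138)) = √(-7274 + ((12*(-4 + 12) - 2814) - 2138)) = √(-7274 + ((12*8 - 2814) - 2138)) = √(-7274 + ((96 - 2814) - 2138)) = √(-7274 + (-2718 - 2138)) = √(-7274 - 4856) = √(-12130) = I*√12130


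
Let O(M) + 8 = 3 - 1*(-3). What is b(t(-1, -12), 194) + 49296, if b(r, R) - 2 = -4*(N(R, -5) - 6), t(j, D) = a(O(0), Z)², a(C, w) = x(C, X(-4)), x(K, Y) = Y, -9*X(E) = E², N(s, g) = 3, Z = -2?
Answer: 49310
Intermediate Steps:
O(M) = -2 (O(M) = -8 + (3 - 1*(-3)) = -8 + (3 + 3) = -8 + 6 = -2)
X(E) = -E²/9
a(C, w) = -16/9 (a(C, w) = -⅑*(-4)² = -⅑*16 = -16/9)
t(j, D) = 256/81 (t(j, D) = (-16/9)² = 256/81)
b(r, R) = 14 (b(r, R) = 2 - 4*(3 - 6) = 2 - 4*(-3) = 2 + 12 = 14)
b(t(-1, -12), 194) + 49296 = 14 + 49296 = 49310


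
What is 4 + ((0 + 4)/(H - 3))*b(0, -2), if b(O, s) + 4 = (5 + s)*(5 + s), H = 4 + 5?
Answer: 22/3 ≈ 7.3333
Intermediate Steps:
H = 9
b(O, s) = -4 + (5 + s)² (b(O, s) = -4 + (5 + s)*(5 + s) = -4 + (5 + s)²)
4 + ((0 + 4)/(H - 3))*b(0, -2) = 4 + ((0 + 4)/(9 - 3))*(-4 + (5 - 2)²) = 4 + (4/6)*(-4 + 3²) = 4 + (4*(⅙))*(-4 + 9) = 4 + (⅔)*5 = 4 + 10/3 = 22/3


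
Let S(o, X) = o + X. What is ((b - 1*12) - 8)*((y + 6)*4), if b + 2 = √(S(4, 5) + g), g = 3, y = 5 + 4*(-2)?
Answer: -264 + 24*√3 ≈ -222.43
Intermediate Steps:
S(o, X) = X + o
y = -3 (y = 5 - 8 = -3)
b = -2 + 2*√3 (b = -2 + √((5 + 4) + 3) = -2 + √(9 + 3) = -2 + √12 = -2 + 2*√3 ≈ 1.4641)
((b - 1*12) - 8)*((y + 6)*4) = (((-2 + 2*√3) - 1*12) - 8)*((-3 + 6)*4) = (((-2 + 2*√3) - 12) - 8)*(3*4) = ((-14 + 2*√3) - 8)*12 = (-22 + 2*√3)*12 = -264 + 24*√3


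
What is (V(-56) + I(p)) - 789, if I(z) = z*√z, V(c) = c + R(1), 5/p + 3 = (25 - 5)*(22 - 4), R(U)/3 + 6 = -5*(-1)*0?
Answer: -863 + 5*√1785/127449 ≈ -863.00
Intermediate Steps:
R(U) = -18 (R(U) = -18 + 3*(-5*(-1)*0) = -18 + 3*(5*0) = -18 + 3*0 = -18 + 0 = -18)
p = 5/357 (p = 5/(-3 + (25 - 5)*(22 - 4)) = 5/(-3 + 20*18) = 5/(-3 + 360) = 5/357 ≈ 0.014006)
V(c) = -18 + c (V(c) = c - 18 = -18 + c)
I(z) = z^(3/2)
(V(-56) + I(p)) - 789 = ((-18 - 56) + (5/357)^(3/2)) - 789 = (-74 + 5*√1785/127449) - 789 = -863 + 5*√1785/127449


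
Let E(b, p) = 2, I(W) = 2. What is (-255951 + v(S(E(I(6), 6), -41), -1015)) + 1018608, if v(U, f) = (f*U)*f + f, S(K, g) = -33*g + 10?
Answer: 1404958317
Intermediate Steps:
S(K, g) = 10 - 33*g
v(U, f) = f + U*f**2 (v(U, f) = (U*f)*f + f = U*f**2 + f = f + U*f**2)
(-255951 + v(S(E(I(6), 6), -41), -1015)) + 1018608 = (-255951 - 1015*(1 + (10 - 33*(-41))*(-1015))) + 1018608 = (-255951 - 1015*(1 + (10 + 1353)*(-1015))) + 1018608 = (-255951 - 1015*(1 + 1363*(-1015))) + 1018608 = (-255951 - 1015*(1 - 1383445)) + 1018608 = (-255951 - 1015*(-1383444)) + 1018608 = (-255951 + 1404195660) + 1018608 = 1403939709 + 1018608 = 1404958317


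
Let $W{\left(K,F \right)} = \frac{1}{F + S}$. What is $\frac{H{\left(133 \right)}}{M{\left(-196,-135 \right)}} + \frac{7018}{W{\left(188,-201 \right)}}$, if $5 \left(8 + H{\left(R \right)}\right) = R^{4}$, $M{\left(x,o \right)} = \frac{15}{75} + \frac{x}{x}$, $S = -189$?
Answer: $\frac{98826187}{2} \approx 4.9413 \cdot 10^{7}$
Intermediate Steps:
$M{\left(x,o \right)} = \frac{6}{5}$ ($M{\left(x,o \right)} = 15 \cdot \frac{1}{75} + 1 = \frac{1}{5} + 1 = \frac{6}{5}$)
$W{\left(K,F \right)} = \frac{1}{-189 + F}$ ($W{\left(K,F \right)} = \frac{1}{F - 189} = \frac{1}{-189 + F}$)
$H{\left(R \right)} = -8 + \frac{R^{4}}{5}$
$\frac{H{\left(133 \right)}}{M{\left(-196,-135 \right)}} + \frac{7018}{W{\left(188,-201 \right)}} = \frac{-8 + \frac{133^{4}}{5}}{\frac{6}{5}} + \frac{7018}{\frac{1}{-189 - 201}} = \left(-8 + \frac{1}{5} \cdot 312900721\right) \frac{5}{6} + \frac{7018}{\frac{1}{-390}} = \left(-8 + \frac{312900721}{5}\right) \frac{5}{6} + \frac{7018}{- \frac{1}{390}} = \frac{312900681}{5} \cdot \frac{5}{6} + 7018 \left(-390\right) = \frac{104300227}{2} - 2737020 = \frac{98826187}{2}$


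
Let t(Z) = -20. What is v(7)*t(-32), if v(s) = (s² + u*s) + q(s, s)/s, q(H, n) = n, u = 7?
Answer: -1980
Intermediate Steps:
v(s) = 1 + s² + 7*s (v(s) = (s² + 7*s) + s/s = (s² + 7*s) + 1 = 1 + s² + 7*s)
v(7)*t(-32) = (1 + 7*(7 + 7))*(-20) = (1 + 7*14)*(-20) = (1 + 98)*(-20) = 99*(-20) = -1980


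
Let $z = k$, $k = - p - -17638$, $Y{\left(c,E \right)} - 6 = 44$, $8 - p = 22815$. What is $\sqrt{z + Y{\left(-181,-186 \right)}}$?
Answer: $\sqrt{40495} \approx 201.23$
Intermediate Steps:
$p = -22807$ ($p = 8 - 22815 = -22807$)
$Y{\left(c,E \right)} = 50$ ($Y{\left(c,E \right)} = 6 + 44 = 50$)
$k = 40445$ ($k = \left(-1\right) \left(-22807\right) - -17638 = 22807 + 17638 = 40445$)
$z = 40445$
$\sqrt{z + Y{\left(-181,-186 \right)}} = \sqrt{40445 + 50} = \sqrt{40495}$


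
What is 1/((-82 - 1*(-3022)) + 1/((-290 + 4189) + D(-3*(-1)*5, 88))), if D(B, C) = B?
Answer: 3914/11507161 ≈ 0.00034014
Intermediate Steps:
1/((-82 - 1*(-3022)) + 1/((-290 + 4189) + D(-3*(-1)*5, 88))) = 1/((-82 - 1*(-3022)) + 1/((-290 + 4189) - 3*(-1)*5)) = 1/((-82 + 3022) + 1/(3899 + 3*5)) = 1/(2940 + 1/(3899 + 15)) = 1/(2940 + 1/3914) = 1/(11507161/3914) = 3914/11507161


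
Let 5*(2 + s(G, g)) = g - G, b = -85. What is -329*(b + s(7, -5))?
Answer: 147063/5 ≈ 29413.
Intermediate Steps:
s(G, g) = -2 - G/5 + g/5 (s(G, g) = -2 + (g - G)/5 = -2 + (-G/5 + g/5) = -2 - G/5 + g/5)
-329*(b + s(7, -5)) = -329*(-85 + (-2 - ⅕*7 + (⅕)*(-5))) = -329*(-85 + (-2 - 7/5 - 1)) = -329*(-85 - 22/5) = -329*(-447/5) = 147063/5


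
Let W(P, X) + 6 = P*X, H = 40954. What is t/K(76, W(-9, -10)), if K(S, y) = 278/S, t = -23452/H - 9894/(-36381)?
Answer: -2837386128/34517116481 ≈ -0.082202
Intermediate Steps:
W(P, X) = -6 + P*X
t = -74668056/248324579 (t = -23452/40954 - 9894/(-36381) = -23452*1/40954 - 9894*(-1/36381) = -11726/20477 + 3298/12127 = -74668056/248324579 ≈ -0.30069)
t/K(76, W(-9, -10)) = -74668056/(248324579*(278/76)) = -74668056/(248324579*(278*(1/76))) = -74668056/(248324579*139/38) = -74668056/248324579*38/139 = -2837386128/34517116481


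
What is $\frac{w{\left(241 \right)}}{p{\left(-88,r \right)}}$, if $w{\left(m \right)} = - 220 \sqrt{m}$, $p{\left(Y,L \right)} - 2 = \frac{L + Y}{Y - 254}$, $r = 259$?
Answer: $- \frac{440 \sqrt{241}}{3} \approx -2276.9$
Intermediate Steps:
$p{\left(Y,L \right)} = 2 + \frac{L + Y}{-254 + Y}$ ($p{\left(Y,L \right)} = 2 + \frac{L + Y}{Y - 254} = 2 + \frac{L + Y}{-254 + Y}$)
$\frac{w{\left(241 \right)}}{p{\left(-88,r \right)}} = \frac{\left(-220\right) \sqrt{241}}{\frac{1}{-254 - 88} \left(-508 + 259 + 3 \left(-88\right)\right)} = \frac{\left(-220\right) \sqrt{241}}{\frac{1}{-342} \left(-508 + 259 - 264\right)} = \frac{\left(-220\right) \sqrt{241}}{\left(- \frac{1}{342}\right) \left(-513\right)} = \frac{\left(-220\right) \sqrt{241}}{\frac{3}{2}} = - 220 \sqrt{241} \cdot \frac{2}{3} = - \frac{440 \sqrt{241}}{3}$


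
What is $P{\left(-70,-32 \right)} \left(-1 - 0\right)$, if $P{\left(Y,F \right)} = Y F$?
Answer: $-2240$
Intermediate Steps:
$P{\left(Y,F \right)} = F Y$
$P{\left(-70,-32 \right)} \left(-1 - 0\right) = \left(-32\right) \left(-70\right) \left(-1 - 0\right) = 2240 \left(-1 + 0\right) = 2240 \left(-1\right) = -2240$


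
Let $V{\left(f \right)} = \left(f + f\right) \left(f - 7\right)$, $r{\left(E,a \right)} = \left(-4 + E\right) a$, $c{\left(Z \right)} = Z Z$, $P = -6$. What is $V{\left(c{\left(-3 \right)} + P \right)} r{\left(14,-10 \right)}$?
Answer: $2400$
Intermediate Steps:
$c{\left(Z \right)} = Z^{2}$
$r{\left(E,a \right)} = a \left(-4 + E\right)$
$V{\left(f \right)} = 2 f \left(-7 + f\right)$
$V{\left(c{\left(-3 \right)} + P \right)} r{\left(14,-10 \right)} = 2 \left(\left(-3\right)^{2} - 6\right) \left(-7 - \left(6 - \left(-3\right)^{2}\right)\right) \left(- 10 \left(-4 + 14\right)\right) = 2 \left(9 - 6\right) \left(-7 + \left(9 - 6\right)\right) \left(\left(-10\right) 10\right) = 2 \cdot 3 \left(-7 + 3\right) \left(-100\right) = 2 \cdot 3 \left(-4\right) \left(-100\right) = \left(-24\right) \left(-100\right) = 2400$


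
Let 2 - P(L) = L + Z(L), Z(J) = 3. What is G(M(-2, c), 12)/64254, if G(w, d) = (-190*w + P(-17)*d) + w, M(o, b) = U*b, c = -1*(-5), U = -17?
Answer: 5419/21418 ≈ 0.25301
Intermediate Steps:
c = 5
P(L) = -1 - L (P(L) = 2 - (L + 3) = 2 - (3 + L) = 2 + (-3 - L) = -1 - L)
M(o, b) = -17*b
G(w, d) = -189*w + 16*d (G(w, d) = (-190*w + (-1 - 1*(-17))*d) + w = (-190*w + (-1 + 17)*d) + w = (-190*w + 16*d) + w = -189*w + 16*d)
G(M(-2, c), 12)/64254 = (-(-3213)*5 + 16*12)/64254 = (-189*(-85) + 192)*(1/64254) = (16065 + 192)*(1/64254) = 16257*(1/64254) = 5419/21418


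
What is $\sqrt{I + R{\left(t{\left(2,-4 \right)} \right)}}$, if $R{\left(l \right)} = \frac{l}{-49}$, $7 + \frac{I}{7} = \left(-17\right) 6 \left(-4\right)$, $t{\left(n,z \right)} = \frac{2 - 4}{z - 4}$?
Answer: $\frac{\sqrt{550171}}{14} \approx 52.981$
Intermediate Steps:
$t{\left(n,z \right)} = - \frac{2}{-4 + z}$
$I = 2807$ ($I = -49 + 7 \left(-17\right) 6 \left(-4\right) = -49 + 7 \left(\left(-102\right) \left(-4\right)\right) = -49 + 7 \cdot 408 = -49 + 2856 = 2807$)
$R{\left(l \right)} = - \frac{l}{49}$ ($R{\left(l \right)} = l \left(- \frac{1}{49}\right) = - \frac{l}{49}$)
$\sqrt{I + R{\left(t{\left(2,-4 \right)} \right)}} = \sqrt{2807 - \frac{\left(-2\right) \frac{1}{-4 - 4}}{49}} = \sqrt{2807 - \frac{\left(-2\right) \frac{1}{-8}}{49}} = \sqrt{2807 - \frac{\left(-2\right) \left(- \frac{1}{8}\right)}{49}} = \sqrt{2807 - \frac{1}{196}} = \sqrt{\frac{550171}{196}} = \frac{\sqrt{550171}}{14}$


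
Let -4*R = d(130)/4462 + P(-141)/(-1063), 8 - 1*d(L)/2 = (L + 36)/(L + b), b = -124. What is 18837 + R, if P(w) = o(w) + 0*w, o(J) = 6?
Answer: 536075429207/28458636 ≈ 18837.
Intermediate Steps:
d(L) = 16 - 2*(36 + L)/(-124 + L) (d(L) = 16 - 2*(L + 36)/(L - 124) = 16 - 2*(36 + L)/(-124 + L))
P(w) = 6 (P(w) = 6 + 0*w = 6 + 0 = 6)
R = 102875/28458636 (R = -((2*(-1028 + 7*130)/(-124 + 130))/4462 + 6/(-1063))/4 = -((2*(-1028 + 910)/6)*(1/4462) + 6*(-1/1063))/4 = -((2*(1/6)*(-118))*(1/4462) - 6/1063)/4 = -(-118/3*1/4462 - 6/1063)/4 = -(-59/6693 - 6/1063)/4 = -1/4*(-102875/7114659) = 102875/28458636 ≈ 0.0036149)
18837 + R = 18837 + 102875/28458636 = 536075429207/28458636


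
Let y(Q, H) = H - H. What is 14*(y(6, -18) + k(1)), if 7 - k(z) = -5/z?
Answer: 168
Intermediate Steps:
k(z) = 7 + 5/z (k(z) = 7 - (-5)/z = 7 + 5/z)
y(Q, H) = 0
14*(y(6, -18) + k(1)) = 14*(0 + (7 + 5/1)) = 14*(0 + (7 + 5*1)) = 14*(0 + (7 + 5)) = 14*(0 + 12) = 14*12 = 168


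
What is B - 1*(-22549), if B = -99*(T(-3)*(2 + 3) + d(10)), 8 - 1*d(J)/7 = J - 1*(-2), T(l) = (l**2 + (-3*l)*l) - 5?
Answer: 36706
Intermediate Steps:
T(l) = -5 - 2*l**2 (T(l) = (l**2 - 3*l**2) - 5 = -2*l**2 - 5 = -5 - 2*l**2)
d(J) = 42 - 7*J (d(J) = 56 - 7*(J - 1*(-2)) = 56 - 7*(J + 2) = 56 - 7*(2 + J) = 56 + (-14 - 7*J) = 42 - 7*J)
B = 14157 (B = -99*((-5 - 2*(-3)**2)*(2 + 3) + (42 - 7*10)) = -99*((-5 - 2*9)*5 + (42 - 70)) = -99*((-5 - 18)*5 - 28) = -99*(-23*5 - 28) = -99*(-115 - 28) = -99*(-143) = 14157)
B - 1*(-22549) = 14157 - 1*(-22549) = 14157 + 22549 = 36706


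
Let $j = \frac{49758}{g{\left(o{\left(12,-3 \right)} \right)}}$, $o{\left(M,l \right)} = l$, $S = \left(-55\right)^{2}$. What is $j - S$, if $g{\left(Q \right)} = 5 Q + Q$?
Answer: $- \frac{17368}{3} \approx -5789.3$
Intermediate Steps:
$S = 3025$
$g{\left(Q \right)} = 6 Q$
$j = - \frac{8293}{3}$ ($j = \frac{49758}{6 \left(-3\right)} = \frac{49758}{-18} = 49758 \left(- \frac{1}{18}\right) = - \frac{8293}{3} \approx -2764.3$)
$j - S = - \frac{8293}{3} - 3025 = - \frac{17368}{3}$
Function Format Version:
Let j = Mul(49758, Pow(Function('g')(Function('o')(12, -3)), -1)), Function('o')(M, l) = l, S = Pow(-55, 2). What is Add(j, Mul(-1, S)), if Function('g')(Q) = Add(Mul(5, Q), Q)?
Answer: Rational(-17368, 3) ≈ -5789.3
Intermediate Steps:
S = 3025
Function('g')(Q) = Mul(6, Q)
j = Rational(-8293, 3) (j = Mul(49758, Pow(Mul(6, -3), -1)) = Mul(49758, Pow(-18, -1)) = Mul(49758, Rational(-1, 18)) = Rational(-8293, 3) ≈ -2764.3)
Add(j, Mul(-1, S)) = Add(Rational(-8293, 3), Mul(-1, 3025)) = Add(Rational(-8293, 3), -3025) = Rational(-17368, 3)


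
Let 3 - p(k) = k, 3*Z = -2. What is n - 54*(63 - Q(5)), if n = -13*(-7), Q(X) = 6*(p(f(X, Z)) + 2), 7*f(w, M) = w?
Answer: -13457/7 ≈ -1922.4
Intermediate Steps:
Z = -2/3 (Z = (1/3)*(-2) = -2/3 ≈ -0.66667)
f(w, M) = w/7
p(k) = 3 - k
Q(X) = 30 - 6*X/7 (Q(X) = 6*((3 - X/7) + 2) = 6*(5 - X/7) = 30 - 6*X/7)
n = 91
n - 54*(63 - Q(5)) = 91 - 54*(63 - (30 - 6/7*5)) = 91 - 54*(63 - (30 - 30/7)) = 91 - 54*(63 - 1*180/7) = 91 - 54*(63 - 180/7) = 91 - 54*261/7 = 91 - 14094/7 = -13457/7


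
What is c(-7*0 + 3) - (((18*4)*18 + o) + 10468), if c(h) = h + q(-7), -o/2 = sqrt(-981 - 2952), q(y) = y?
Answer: -11768 + 6*I*sqrt(437) ≈ -11768.0 + 125.43*I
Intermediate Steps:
o = -6*I*sqrt(437) (o = -2*sqrt(-981 - 2952) = -6*I*sqrt(437) ≈ -125.43*I)
c(h) = -7 + h (c(h) = h - 7 = -7 + h)
c(-7*0 + 3) - (((18*4)*18 + o) + 10468) = (-7 + (-7*0 + 3)) - (((18*4)*18 - 6*I*sqrt(437)) + 10468) = (-7 + (0 + 3)) - ((72*18 - 6*I*sqrt(437)) + 10468) = (-7 + 3) - ((1296 - 6*I*sqrt(437)) + 10468) = -4 - (11764 - 6*I*sqrt(437)) = -4 + (-11764 + 6*I*sqrt(437)) = -11768 + 6*I*sqrt(437)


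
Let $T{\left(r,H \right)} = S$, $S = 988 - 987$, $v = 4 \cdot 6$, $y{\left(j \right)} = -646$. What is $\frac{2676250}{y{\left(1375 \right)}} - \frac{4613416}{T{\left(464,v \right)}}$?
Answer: $- \frac{1491471493}{323} \approx -4.6176 \cdot 10^{6}$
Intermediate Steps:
$v = 24$
$S = 1$
$T{\left(r,H \right)} = 1$
$\frac{2676250}{y{\left(1375 \right)}} - \frac{4613416}{T{\left(464,v \right)}} = \frac{2676250}{-646} - \frac{4613416}{1} = 2676250 \left(- \frac{1}{646}\right) - 4613416 = - \frac{1338125}{323} - 4613416 = - \frac{1491471493}{323}$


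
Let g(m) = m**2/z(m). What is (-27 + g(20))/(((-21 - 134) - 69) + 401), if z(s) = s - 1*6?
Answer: 11/1239 ≈ 0.0088781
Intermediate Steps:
z(s) = -6 + s (z(s) = s - 6 = -6 + s)
g(m) = m**2/(-6 + m)
(-27 + g(20))/(((-21 - 134) - 69) + 401) = (-27 + 20**2/(-6 + 20))/(((-21 - 134) - 69) + 401) = (-27 + 400/14)/((-155 - 69) + 401) = (-27 + 400*(1/14))/(-224 + 401) = (-27 + 200/7)/177 = (11/7)*(1/177) = 11/1239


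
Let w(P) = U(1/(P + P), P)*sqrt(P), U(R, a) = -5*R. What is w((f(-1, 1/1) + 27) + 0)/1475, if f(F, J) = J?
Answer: -sqrt(7)/8260 ≈ -0.00032031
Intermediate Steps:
w(P) = -5/(2*sqrt(P)) (w(P) = (-5/(P + P))*sqrt(P) = (-5*1/(2*P))*sqrt(P) = (-5/(2*P))*sqrt(P) = -5/(2*sqrt(P)))
w((f(-1, 1/1) + 27) + 0)/1475 = -5/(2*sqrt((1/1 + 27) + 0))/1475 = -5/(2*sqrt((1 + 27) + 0))*(1/1475) = -5/(2*sqrt(28 + 0))*(1/1475) = -5*sqrt(7)/28*(1/1475) = -sqrt(7)/8260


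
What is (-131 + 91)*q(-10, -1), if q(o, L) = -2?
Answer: 80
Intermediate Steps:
(-131 + 91)*q(-10, -1) = (-131 + 91)*(-2) = -40*(-2) = 80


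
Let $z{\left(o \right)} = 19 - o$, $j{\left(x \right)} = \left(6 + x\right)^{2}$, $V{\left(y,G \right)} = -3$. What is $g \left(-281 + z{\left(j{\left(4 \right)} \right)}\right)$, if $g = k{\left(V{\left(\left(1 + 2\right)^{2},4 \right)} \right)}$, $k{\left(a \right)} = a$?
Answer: $1086$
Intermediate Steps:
$g = -3$
$g \left(-281 + z{\left(j{\left(4 \right)} \right)}\right) = - 3 \left(-281 + \left(19 - \left(6 + 4\right)^{2}\right)\right) = - 3 \left(-281 + \left(19 - 10^{2}\right)\right) = - 3 \left(-281 + \left(19 - 100\right)\right) = - 3 \left(-281 - 81\right) = \left(-3\right) \left(-362\right) = 1086$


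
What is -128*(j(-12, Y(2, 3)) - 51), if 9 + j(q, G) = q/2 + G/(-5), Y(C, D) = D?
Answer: 42624/5 ≈ 8524.8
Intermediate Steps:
j(q, G) = -9 + q/2 - G/5 (j(q, G) = -9 + (q/2 + G/(-5)) = -9 + (q*(½) + G*(-⅕)) = -9 + (q/2 - G/5) = -9 + q/2 - G/5)
-128*(j(-12, Y(2, 3)) - 51) = -128*((-9 + (½)*(-12) - ⅕*3) - 51) = -128*((-9 - 6 - ⅗) - 51) = -128*(-78/5 - 51) = -128*(-333/5) = 42624/5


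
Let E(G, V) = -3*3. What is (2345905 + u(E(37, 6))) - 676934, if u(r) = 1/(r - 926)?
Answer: 1560487884/935 ≈ 1.6690e+6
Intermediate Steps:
E(G, V) = -9
u(r) = 1/(-926 + r)
(2345905 + u(E(37, 6))) - 676934 = (2345905 + 1/(-926 - 9)) - 676934 = (2345905 + 1/(-935)) - 676934 = (2345905 - 1/935) - 676934 = 2193421174/935 - 676934 = 1560487884/935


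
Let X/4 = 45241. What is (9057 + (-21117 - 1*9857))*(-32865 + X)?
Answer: -3245885783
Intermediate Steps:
X = 180964 (X = 4*45241 = 180964)
(9057 + (-21117 - 1*9857))*(-32865 + X) = (9057 + (-21117 - 1*9857))*(-32865 + 180964) = (9057 + (-21117 - 9857))*148099 = (9057 - 30974)*148099 = -21917*148099 = -3245885783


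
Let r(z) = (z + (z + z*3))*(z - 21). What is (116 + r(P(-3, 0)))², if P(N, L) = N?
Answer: 226576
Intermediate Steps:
r(z) = 5*z*(-21 + z) (r(z) = (z + (z + 3*z))*(-21 + z) = (z + 4*z)*(-21 + z) = (5*z)*(-21 + z) = 5*z*(-21 + z))
(116 + r(P(-3, 0)))² = (116 + 5*(-3)*(-21 - 3))² = (116 + 5*(-3)*(-24))² = (116 + 360)² = 476² = 226576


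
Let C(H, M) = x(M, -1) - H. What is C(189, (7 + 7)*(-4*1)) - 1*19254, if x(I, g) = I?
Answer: -19499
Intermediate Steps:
C(H, M) = M - H
C(189, (7 + 7)*(-4*1)) - 1*19254 = ((7 + 7)*(-4*1) - 1*189) - 1*19254 = (14*(-4) - 189) - 19254 = (-56 - 189) - 19254 = -245 - 19254 = -19499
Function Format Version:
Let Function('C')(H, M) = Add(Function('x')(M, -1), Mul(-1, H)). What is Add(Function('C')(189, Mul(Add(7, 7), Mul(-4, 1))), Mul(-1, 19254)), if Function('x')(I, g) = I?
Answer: -19499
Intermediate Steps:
Function('C')(H, M) = Add(M, Mul(-1, H))
Add(Function('C')(189, Mul(Add(7, 7), Mul(-4, 1))), Mul(-1, 19254)) = Add(Add(Mul(Add(7, 7), Mul(-4, 1)), Mul(-1, 189)), Mul(-1, 19254)) = Add(Add(Mul(14, -4), -189), -19254) = Add(Add(-56, -189), -19254) = Add(-245, -19254) = -19499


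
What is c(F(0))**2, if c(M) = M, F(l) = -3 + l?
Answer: 9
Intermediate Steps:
c(F(0))**2 = (-3 + 0)**2 = (-3)**2 = 9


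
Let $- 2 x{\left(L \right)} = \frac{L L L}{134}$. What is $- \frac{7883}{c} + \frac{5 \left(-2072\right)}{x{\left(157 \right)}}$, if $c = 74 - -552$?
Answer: $- \frac{28768290039}{2422553018} \approx -11.875$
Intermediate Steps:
$c = 626$ ($c = 74 + 552 = 626$)
$x{\left(L \right)} = - \frac{L^{3}}{268}$ ($x{\left(L \right)} = - \frac{L L L \frac{1}{134}}{2} = - \frac{L^{2} L \frac{1}{134}}{2} = - \frac{L^{3} \cdot \frac{1}{134}}{2} = - \frac{\frac{1}{134} L^{3}}{2} = - \frac{L^{3}}{268}$)
$- \frac{7883}{c} + \frac{5 \left(-2072\right)}{x{\left(157 \right)}} = - \frac{7883}{626} + \frac{5 \left(-2072\right)}{\left(- \frac{1}{268}\right) 157^{3}} = \left(-7883\right) \frac{1}{626} - \frac{10360}{\left(- \frac{1}{268}\right) 3869893} = - \frac{7883}{626} - \frac{10360}{- \frac{3869893}{268}} = - \frac{7883}{626} - - \frac{2776480}{3869893} = - \frac{7883}{626} + \frac{2776480}{3869893} = - \frac{28768290039}{2422553018}$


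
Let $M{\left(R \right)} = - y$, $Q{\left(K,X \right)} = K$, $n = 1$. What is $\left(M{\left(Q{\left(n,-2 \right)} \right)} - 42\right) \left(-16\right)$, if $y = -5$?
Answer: $592$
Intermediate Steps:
$M{\left(R \right)} = 5$ ($M{\left(R \right)} = \left(-1\right) \left(-5\right) = 5$)
$\left(M{\left(Q{\left(n,-2 \right)} \right)} - 42\right) \left(-16\right) = \left(5 - 42\right) \left(-16\right) = \left(-37\right) \left(-16\right) = 592$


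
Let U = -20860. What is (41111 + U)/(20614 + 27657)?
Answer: 20251/48271 ≈ 0.41953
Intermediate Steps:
(41111 + U)/(20614 + 27657) = (41111 - 20860)/(20614 + 27657) = 20251/48271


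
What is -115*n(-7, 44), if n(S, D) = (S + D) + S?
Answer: -3450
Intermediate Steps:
n(S, D) = D + 2*S (n(S, D) = (D + S) + S = D + 2*S)
-115*n(-7, 44) = -115*(44 + 2*(-7)) = -115*(44 - 14) = -115*30 = -3450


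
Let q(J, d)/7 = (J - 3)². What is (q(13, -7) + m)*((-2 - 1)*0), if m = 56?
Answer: 0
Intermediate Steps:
q(J, d) = 7*(-3 + J)² (q(J, d) = 7*(J - 3)² = 7*(-3 + J)²)
(q(13, -7) + m)*((-2 - 1)*0) = (7*(-3 + 13)² + 56)*((-2 - 1)*0) = (7*10² + 56)*(-3*0) = (7*100 + 56)*0 = (700 + 56)*0 = 756*0 = 0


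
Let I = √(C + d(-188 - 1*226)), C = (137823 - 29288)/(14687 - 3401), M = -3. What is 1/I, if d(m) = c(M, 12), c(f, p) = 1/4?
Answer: 6*√139641051/222713 ≈ 0.31836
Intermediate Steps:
c(f, p) = ¼
d(m) = ¼
C = 108535/11286 ≈ 9.6168
I = √139641051/3762 (I = √(108535/11286 + ¼) = √(222713/22572) = √139641051/3762 ≈ 3.1411)
1/I = 1/(√139641051/3762) = 6*√139641051/222713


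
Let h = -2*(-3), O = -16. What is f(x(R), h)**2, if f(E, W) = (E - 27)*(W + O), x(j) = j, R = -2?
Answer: 84100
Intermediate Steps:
h = 6
f(E, W) = (-27 + E)*(-16 + W) (f(E, W) = (E - 27)*(W - 16) = (-27 + E)*(-16 + W))
f(x(R), h)**2 = (432 - 27*6 - 16*(-2) - 2*6)**2 = (432 - 162 + 32 - 12)**2 = 290**2 = 84100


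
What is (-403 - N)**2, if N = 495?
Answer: 806404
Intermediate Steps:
(-403 - N)**2 = (-403 - 1*495)**2 = (-403 - 495)**2 = (-898)**2 = 806404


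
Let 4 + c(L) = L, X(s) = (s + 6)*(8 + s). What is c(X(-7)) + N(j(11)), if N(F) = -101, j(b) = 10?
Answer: -106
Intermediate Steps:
X(s) = (6 + s)*(8 + s)
c(L) = -4 + L
c(X(-7)) + N(j(11)) = (-4 + (48 + (-7)² + 14*(-7))) - 101 = (-4 + (48 + 49 - 98)) - 101 = (-4 - 1) - 101 = -5 - 101 = -106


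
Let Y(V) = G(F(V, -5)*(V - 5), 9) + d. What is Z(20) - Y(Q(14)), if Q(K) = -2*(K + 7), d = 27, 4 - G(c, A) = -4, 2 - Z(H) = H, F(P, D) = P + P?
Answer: -53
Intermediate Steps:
F(P, D) = 2*P
Z(H) = 2 - H
G(c, A) = 8 (G(c, A) = 4 - 1*(-4) = 4 + 4 = 8)
Q(K) = -14 - 2*K (Q(K) = -2*(7 + K) = -14 - 2*K)
Y(V) = 35 (Y(V) = 8 + 27 = 35)
Z(20) - Y(Q(14)) = (2 - 1*20) - 1*35 = (2 - 20) - 35 = -18 - 35 = -53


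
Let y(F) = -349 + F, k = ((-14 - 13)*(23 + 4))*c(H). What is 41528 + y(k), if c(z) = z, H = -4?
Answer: 44095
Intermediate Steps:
k = 2916 (k = ((-14 - 13)*(23 + 4))*(-4) = -27*27*(-4) = -729*(-4) = 2916)
41528 + y(k) = 41528 + (-349 + 2916) = 41528 + 2567 = 44095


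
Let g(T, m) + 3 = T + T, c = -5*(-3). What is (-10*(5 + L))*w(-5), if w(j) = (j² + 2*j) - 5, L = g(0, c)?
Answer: -200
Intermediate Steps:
c = 15
g(T, m) = -3 + 2*T (g(T, m) = -3 + (T + T) = -3 + 2*T)
L = -3 (L = -3 + 2*0 = -3 + 0 = -3)
w(j) = -5 + j² + 2*j
(-10*(5 + L))*w(-5) = (-10*(5 - 3))*(-5 + (-5)² + 2*(-5)) = (-10*2)*(-5 + 25 - 10) = -20*10 = -200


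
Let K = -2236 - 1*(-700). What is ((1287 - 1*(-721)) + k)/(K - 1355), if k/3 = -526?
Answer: -430/2891 ≈ -0.14874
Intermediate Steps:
k = -1578 (k = 3*(-526) = -1578)
K = -1536 (K = -2236 + 700 = -1536)
((1287 - 1*(-721)) + k)/(K - 1355) = ((1287 - 1*(-721)) - 1578)/(-1536 - 1355) = ((1287 + 721) - 1578)/(-2891) = (2008 - 1578)*(-1/2891) = 430*(-1/2891) = -430/2891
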